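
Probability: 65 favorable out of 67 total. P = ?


P = 65/67 = 0.9701

P = 0.9701


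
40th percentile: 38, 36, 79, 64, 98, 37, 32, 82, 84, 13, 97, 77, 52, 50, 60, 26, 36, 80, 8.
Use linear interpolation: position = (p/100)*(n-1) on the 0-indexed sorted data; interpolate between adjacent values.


Sorted: 8, 13, 26, 32, 36, 36, 37, 38, 50, 52, 60, 64, 77, 79, 80, 82, 84, 97, 98
n = 19
Index = 40/100 * 18 = 7.2000
Lower = data[7] = 38, Upper = data[8] = 50
P40 = 38 + 0.2000*(12) = 40.4000

P40 = 40.4000


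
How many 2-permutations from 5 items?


P(5,2) = 5!/3!
= 120/6
= 20

P(5,2) = 20


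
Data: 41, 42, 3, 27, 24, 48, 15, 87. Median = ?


Sorted: 3, 15, 24, 27, 41, 42, 48, 87
n = 8 (even)
Middle values: 27 and 41
Median = (27+41)/2 = 34.0000

Median = 34.0000


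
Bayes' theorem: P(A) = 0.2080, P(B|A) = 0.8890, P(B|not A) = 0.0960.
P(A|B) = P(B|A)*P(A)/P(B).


P(B) = P(B|A)*P(A) + P(B|A')*P(A')
= 0.8890*0.2080 + 0.0960*0.7920
= 0.184912 + 0.076032 = 0.260944
P(A|B) = 0.184912/0.260944 = 0.7086

P(A|B) = 0.7086


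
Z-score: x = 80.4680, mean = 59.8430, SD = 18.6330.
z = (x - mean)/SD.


z = (80.4680 - 59.8430)/18.6330
= 20.6250/18.6330
= 1.1069

z = 1.1069


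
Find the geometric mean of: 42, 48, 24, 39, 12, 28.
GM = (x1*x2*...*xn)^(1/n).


Product = 42 × 48 × 24 × 39 × 12 × 28 = 634023936
GM = 634023936^(1/6) = 29.3101

GM = 29.3101


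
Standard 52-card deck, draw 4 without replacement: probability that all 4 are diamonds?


P(all diamonds) = (13/52) × (12/51) × (11/50) × (10/49)
= 0.0026

P = 0.0026


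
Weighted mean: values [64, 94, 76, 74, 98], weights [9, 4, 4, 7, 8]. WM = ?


Numerator = 64*9 + 94*4 + 76*4 + 74*7 + 98*8 = 2558
Denominator = 9 + 4 + 4 + 7 + 8 = 32
WM = 2558/32 = 79.9375

WM = 79.9375


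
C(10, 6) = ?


C(10,6) = 10!/(6! × 4!)
= 3628800/(720 × 24)
= 210

C(10,6) = 210


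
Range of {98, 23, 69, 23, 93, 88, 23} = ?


Max = 98, Min = 23
Range = 98 - 23 = 75

Range = 75


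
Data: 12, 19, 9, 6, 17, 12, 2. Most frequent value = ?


Frequencies: 2:1, 6:1, 9:1, 12:2, 17:1, 19:1
Max frequency = 2
Mode = 12

Mode = 12


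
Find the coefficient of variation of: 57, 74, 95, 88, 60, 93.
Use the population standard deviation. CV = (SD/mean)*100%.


Mean = 77.8333
SD = 15.2470
CV = (15.2470/77.8333)*100 = 19.5893%

CV = 19.5893%


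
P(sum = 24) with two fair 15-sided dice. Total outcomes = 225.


Total outcomes = 15×15 = 225
Favorable (sum = 24): 7
P = 7/225 = 0.0311

P = 0.0311


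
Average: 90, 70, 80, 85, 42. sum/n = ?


Sum = 90 + 70 + 80 + 85 + 42 = 367
n = 5
Mean = 367/5 = 73.4000

Mean = 73.4000


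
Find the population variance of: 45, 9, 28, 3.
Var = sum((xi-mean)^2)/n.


Mean = 21.2500
Squared deviations: 564.0625, 150.0625, 45.5625, 333.0625
Sum = 1092.7500
Variance = 1092.7500/4 = 273.1875

Variance = 273.1875


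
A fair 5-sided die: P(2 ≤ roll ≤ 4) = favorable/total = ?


Favorable outcomes (2 ≤ roll ≤ 4): 3
Total outcomes = 5
P = 3/5 = 0.6000

P = 0.6000


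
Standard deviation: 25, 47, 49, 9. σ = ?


Mean = 32.5000
Variance = 272.7500
SD = sqrt(272.7500) = 16.5151

SD = 16.5151


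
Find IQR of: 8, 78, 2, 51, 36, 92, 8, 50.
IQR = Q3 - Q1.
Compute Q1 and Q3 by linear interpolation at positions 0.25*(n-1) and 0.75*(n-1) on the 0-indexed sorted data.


Sorted: 2, 8, 8, 36, 50, 51, 78, 92
Q1 (25th %ile) = 8.0000
Q3 (75th %ile) = 57.7500
IQR = 57.7500 - 8.0000 = 49.7500

IQR = 49.7500


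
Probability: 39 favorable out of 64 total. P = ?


P = 39/64 = 0.6094

P = 0.6094


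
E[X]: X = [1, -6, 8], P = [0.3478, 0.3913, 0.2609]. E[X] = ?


E[X] = 1*0.3478 - 6*0.3913 + 8*0.2609
= 0.3478 - 2.3478 + 2.0872
= 0.0872

E[X] = 0.0872


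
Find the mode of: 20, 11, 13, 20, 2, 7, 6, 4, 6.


Frequencies: 2:1, 4:1, 6:2, 7:1, 11:1, 13:1, 20:2
Max frequency = 2
Mode = 6, 20

Mode = 6, 20


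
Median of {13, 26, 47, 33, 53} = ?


Sorted: 13, 26, 33, 47, 53
n = 5 (odd)
Middle value = 33

Median = 33


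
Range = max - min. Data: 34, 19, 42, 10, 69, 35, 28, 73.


Max = 73, Min = 10
Range = 73 - 10 = 63

Range = 63


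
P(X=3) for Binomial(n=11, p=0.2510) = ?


C(11,3) = 165
p^3 = 0.015813
(1-p)^8 = 0.099050
P = 165 * 0.015813 * 0.099050 = 0.2584

P(X=3) = 0.2584


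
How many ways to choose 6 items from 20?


C(20,6) = 20!/(6! × 14!)
= 2432902008176640000/(720 × 87178291200)
= 38760

C(20,6) = 38760


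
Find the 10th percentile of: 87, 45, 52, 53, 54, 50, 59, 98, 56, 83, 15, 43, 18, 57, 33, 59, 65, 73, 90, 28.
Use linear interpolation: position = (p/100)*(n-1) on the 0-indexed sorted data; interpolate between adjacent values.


Sorted: 15, 18, 28, 33, 43, 45, 50, 52, 53, 54, 56, 57, 59, 59, 65, 73, 83, 87, 90, 98
n = 20
Index = 10/100 * 19 = 1.9000
Lower = data[1] = 18, Upper = data[2] = 28
P10 = 18 + 0.9000*(10) = 27.0000

P10 = 27.0000


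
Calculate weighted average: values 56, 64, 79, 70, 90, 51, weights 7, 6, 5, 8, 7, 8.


Numerator = 56*7 + 64*6 + 79*5 + 70*8 + 90*7 + 51*8 = 2769
Denominator = 7 + 6 + 5 + 8 + 7 + 8 = 41
WM = 2769/41 = 67.5366

WM = 67.5366


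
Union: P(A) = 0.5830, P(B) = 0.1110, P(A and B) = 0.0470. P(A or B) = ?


P(A∪B) = 0.5830 + 0.1110 - 0.0470
= 0.6940 - 0.0470
= 0.6470

P(A∪B) = 0.6470


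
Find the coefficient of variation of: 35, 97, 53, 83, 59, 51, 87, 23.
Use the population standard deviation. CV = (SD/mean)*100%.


Mean = 61.0000
SD = 24.3516
CV = (24.3516/61.0000)*100 = 39.9206%

CV = 39.9206%


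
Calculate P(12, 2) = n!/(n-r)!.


P(12,2) = 12!/10!
= 479001600/3628800
= 132

P(12,2) = 132


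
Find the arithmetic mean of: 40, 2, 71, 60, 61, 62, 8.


Sum = 40 + 2 + 71 + 60 + 61 + 62 + 8 = 304
n = 7
Mean = 304/7 = 43.4286

Mean = 43.4286


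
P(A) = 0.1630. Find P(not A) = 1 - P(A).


P(not A) = 1 - 0.1630 = 0.8370

P(not A) = 0.8370


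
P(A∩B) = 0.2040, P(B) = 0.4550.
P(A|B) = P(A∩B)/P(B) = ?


P(A|B) = 0.2040/0.4550 = 0.4484

P(A|B) = 0.4484


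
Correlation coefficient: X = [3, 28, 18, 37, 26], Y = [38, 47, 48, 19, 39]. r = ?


Mean X = 22.4000, Mean Y = 38.2000
SD X = 11.429786, SD Y = 10.419213
Cov = -53.480000
r = -53.480000/(11.429786*10.419213) = -0.4491

r = -0.4491


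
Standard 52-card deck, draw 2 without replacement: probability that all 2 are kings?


P(all kings) = (4/52) × (3/51)
= 0.0045

P = 0.0045


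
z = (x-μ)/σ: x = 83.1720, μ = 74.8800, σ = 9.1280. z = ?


z = (83.1720 - 74.8800)/9.1280
= 8.2920/9.1280
= 0.9084

z = 0.9084


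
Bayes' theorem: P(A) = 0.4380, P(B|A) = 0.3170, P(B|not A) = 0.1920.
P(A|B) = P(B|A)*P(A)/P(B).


P(B) = P(B|A)*P(A) + P(B|A')*P(A')
= 0.3170*0.4380 + 0.1920*0.5620
= 0.138846 + 0.107904 = 0.246750
P(A|B) = 0.138846/0.246750 = 0.5627

P(A|B) = 0.5627


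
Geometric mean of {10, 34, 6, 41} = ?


Product = 10 × 34 × 6 × 41 = 83640
GM = 83640^(1/4) = 17.0061

GM = 17.0061


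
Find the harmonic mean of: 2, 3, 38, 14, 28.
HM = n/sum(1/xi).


Sum of reciprocals = 1/2 + 1/3 + 1/38 + 1/14 + 1/28 = 0.966792
HM = 5/0.966792 = 5.1717

HM = 5.1717


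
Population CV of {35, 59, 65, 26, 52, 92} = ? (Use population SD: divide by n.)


Mean = 54.8333
SD = 21.3496
CV = (21.3496/54.8333)*100 = 38.9354%

CV = 38.9354%


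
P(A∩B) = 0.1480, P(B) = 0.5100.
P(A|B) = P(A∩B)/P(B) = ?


P(A|B) = 0.1480/0.5100 = 0.2902

P(A|B) = 0.2902


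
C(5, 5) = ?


C(5,5) = 5!/(5! × 0!)
= 120/(120 × 1)
= 1

C(5,5) = 1


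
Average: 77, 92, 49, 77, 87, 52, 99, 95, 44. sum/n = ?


Sum = 77 + 92 + 49 + 77 + 87 + 52 + 99 + 95 + 44 = 672
n = 9
Mean = 672/9 = 74.6667

Mean = 74.6667


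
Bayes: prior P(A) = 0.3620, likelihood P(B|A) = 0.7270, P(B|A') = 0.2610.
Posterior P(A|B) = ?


P(B) = P(B|A)*P(A) + P(B|A')*P(A')
= 0.7270*0.3620 + 0.2610*0.6380
= 0.263174 + 0.166518 = 0.429692
P(A|B) = 0.263174/0.429692 = 0.6125

P(A|B) = 0.6125


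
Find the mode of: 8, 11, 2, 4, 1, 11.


Frequencies: 1:1, 2:1, 4:1, 8:1, 11:2
Max frequency = 2
Mode = 11

Mode = 11


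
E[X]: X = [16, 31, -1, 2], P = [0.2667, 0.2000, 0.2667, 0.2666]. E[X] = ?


E[X] = 16*0.2667 + 31*0.2000 - 1*0.2667 + 2*0.2666
= 4.2672 + 6.2000 - 0.2667 + 0.5332
= 10.7337

E[X] = 10.7337


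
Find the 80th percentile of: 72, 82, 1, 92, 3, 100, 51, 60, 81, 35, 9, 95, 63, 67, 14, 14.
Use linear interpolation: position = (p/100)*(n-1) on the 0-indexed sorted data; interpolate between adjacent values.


Sorted: 1, 3, 9, 14, 14, 35, 51, 60, 63, 67, 72, 81, 82, 92, 95, 100
n = 16
Index = 80/100 * 15 = 12.0000
Lower = data[12] = 82, Upper = data[13] = 92
P80 = 82 + 0*(10) = 82.0000

P80 = 82.0000


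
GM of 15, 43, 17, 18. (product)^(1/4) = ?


Product = 15 × 43 × 17 × 18 = 197370
GM = 197370^(1/4) = 21.0776

GM = 21.0776


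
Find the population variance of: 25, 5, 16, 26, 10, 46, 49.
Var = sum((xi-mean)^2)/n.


Mean = 25.2857
Squared deviations: 0.0816, 411.5102, 86.2245, 0.5102, 233.6531, 429.0816, 562.3673
Sum = 1723.4286
Variance = 1723.4286/7 = 246.2041

Variance = 246.2041


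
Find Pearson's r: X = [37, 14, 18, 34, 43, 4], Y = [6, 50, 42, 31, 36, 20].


Mean X = 25.0000, Mean Y = 30.8333
SD X = 13.904436, SD Y = 14.450106
Cov = -44.166667
r = -44.166667/(13.904436*14.450106) = -0.2198

r = -0.2198


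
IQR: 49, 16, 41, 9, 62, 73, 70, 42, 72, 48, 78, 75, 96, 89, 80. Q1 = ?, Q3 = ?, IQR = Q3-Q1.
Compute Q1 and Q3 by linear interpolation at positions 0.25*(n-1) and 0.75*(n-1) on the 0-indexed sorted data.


Sorted: 9, 16, 41, 42, 48, 49, 62, 70, 72, 73, 75, 78, 80, 89, 96
Q1 (25th %ile) = 45.0000
Q3 (75th %ile) = 76.5000
IQR = 76.5000 - 45.0000 = 31.5000

IQR = 31.5000


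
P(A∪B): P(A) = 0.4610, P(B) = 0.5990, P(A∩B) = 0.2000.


P(A∪B) = 0.4610 + 0.5990 - 0.2000
= 1.0600 - 0.2000
= 0.8600

P(A∪B) = 0.8600


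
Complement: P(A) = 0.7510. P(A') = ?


P(not A) = 1 - 0.7510 = 0.2490

P(not A) = 0.2490


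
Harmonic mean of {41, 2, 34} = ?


Sum of reciprocals = 1/41 + 1/2 + 1/34 = 0.553802
HM = 3/0.553802 = 5.4171

HM = 5.4171


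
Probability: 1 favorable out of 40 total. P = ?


P = 1/40 = 0.0250

P = 0.0250


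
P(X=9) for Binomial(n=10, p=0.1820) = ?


C(10,9) = 10
p^9 = 2.191001e-07
(1-p)^1 = 0.818000
P = 10 * 2.191001e-07 * 0.818000 = 1.7922e-06

P(X=9) = 1.7922e-06


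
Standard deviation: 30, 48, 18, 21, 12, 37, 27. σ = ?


Mean = 27.5714
Variance = 127.1020
SD = sqrt(127.1020) = 11.2740

SD = 11.2740


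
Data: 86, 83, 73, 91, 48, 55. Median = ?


Sorted: 48, 55, 73, 83, 86, 91
n = 6 (even)
Middle values: 73 and 83
Median = (73+83)/2 = 78.0000

Median = 78.0000


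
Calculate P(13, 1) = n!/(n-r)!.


P(13,1) = 13!/12!
= 6227020800/479001600
= 13

P(13,1) = 13


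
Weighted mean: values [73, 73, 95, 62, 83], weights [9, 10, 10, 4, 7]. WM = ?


Numerator = 73*9 + 73*10 + 95*10 + 62*4 + 83*7 = 3166
Denominator = 9 + 10 + 10 + 4 + 7 = 40
WM = 3166/40 = 79.1500

WM = 79.1500


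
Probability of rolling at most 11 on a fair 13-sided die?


Favorable outcomes (roll ≤ 11): 11
Total outcomes = 13
P = 11/13 = 0.8462

P = 0.8462


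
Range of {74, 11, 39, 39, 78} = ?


Max = 78, Min = 11
Range = 78 - 11 = 67

Range = 67


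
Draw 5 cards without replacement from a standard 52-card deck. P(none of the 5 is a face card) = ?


P(no face cards) = (40/52) × (39/51) × (38/50) × (37/49) × (36/48)
= 0.2532

P = 0.2532


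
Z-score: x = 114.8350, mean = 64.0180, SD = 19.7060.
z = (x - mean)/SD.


z = (114.8350 - 64.0180)/19.7060
= 50.8170/19.7060
= 2.5788

z = 2.5788


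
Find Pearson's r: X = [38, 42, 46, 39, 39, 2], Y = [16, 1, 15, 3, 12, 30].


Mean X = 34.3333, Mean Y = 12.8333
SD X = 14.704497, SD Y = 9.546669
Cov = -109.777778
r = -109.777778/(14.704497*9.546669) = -0.7820

r = -0.7820


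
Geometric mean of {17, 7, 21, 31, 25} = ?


Product = 17 × 7 × 21 × 31 × 25 = 1936725
GM = 1936725^(1/5) = 18.0890

GM = 18.0890


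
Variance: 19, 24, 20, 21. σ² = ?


Mean = 21.0000
Squared deviations: 4.0000, 9.0000, 1.0000, 0
Sum = 14.0000
Variance = 14.0000/4 = 3.5000

Variance = 3.5000


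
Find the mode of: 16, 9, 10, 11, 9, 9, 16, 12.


Frequencies: 9:3, 10:1, 11:1, 12:1, 16:2
Max frequency = 3
Mode = 9

Mode = 9


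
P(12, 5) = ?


P(12,5) = 12!/7!
= 479001600/5040
= 95040

P(12,5) = 95040


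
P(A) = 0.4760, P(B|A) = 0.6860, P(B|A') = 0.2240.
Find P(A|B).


P(B) = P(B|A)*P(A) + P(B|A')*P(A')
= 0.6860*0.4760 + 0.2240*0.5240
= 0.326536 + 0.117376 = 0.443912
P(A|B) = 0.326536/0.443912 = 0.7356

P(A|B) = 0.7356


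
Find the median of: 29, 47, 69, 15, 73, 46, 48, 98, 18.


Sorted: 15, 18, 29, 46, 47, 48, 69, 73, 98
n = 9 (odd)
Middle value = 47

Median = 47


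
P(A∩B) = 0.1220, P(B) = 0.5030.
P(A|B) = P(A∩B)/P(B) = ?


P(A|B) = 0.1220/0.5030 = 0.2425

P(A|B) = 0.2425


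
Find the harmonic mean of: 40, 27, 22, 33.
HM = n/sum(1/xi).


Sum of reciprocals = 1/40 + 1/27 + 1/22 + 1/33 = 0.137795
HM = 4/0.137795 = 29.0287

HM = 29.0287


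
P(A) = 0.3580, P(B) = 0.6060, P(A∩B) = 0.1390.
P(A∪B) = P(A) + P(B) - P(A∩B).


P(A∪B) = 0.3580 + 0.6060 - 0.1390
= 0.9640 - 0.1390
= 0.8250

P(A∪B) = 0.8250


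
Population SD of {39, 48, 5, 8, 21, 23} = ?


Mean = 24.0000
Variance = 238.0000
SD = sqrt(238.0000) = 15.4272

SD = 15.4272


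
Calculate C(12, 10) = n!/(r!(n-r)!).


C(12,10) = 12!/(10! × 2!)
= 479001600/(3628800 × 2)
= 66

C(12,10) = 66


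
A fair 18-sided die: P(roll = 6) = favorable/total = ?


Favorable outcomes (roll = 6): 1
Total outcomes = 18
P = 1/18 = 0.0556

P = 0.0556


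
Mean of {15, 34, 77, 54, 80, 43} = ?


Sum = 15 + 34 + 77 + 54 + 80 + 43 = 303
n = 6
Mean = 303/6 = 50.5000

Mean = 50.5000


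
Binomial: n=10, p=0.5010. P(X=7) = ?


C(10,7) = 120
p^7 = 0.007923
(1-p)^3 = 0.124251
P = 120 * 0.007923 * 0.124251 = 0.1181

P(X=7) = 0.1181


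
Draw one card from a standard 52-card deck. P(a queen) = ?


4 queens in 52 cards
P = 4/52 = 0.0769

P = 0.0769


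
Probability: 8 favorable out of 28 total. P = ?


P = 8/28 = 0.2857

P = 0.2857


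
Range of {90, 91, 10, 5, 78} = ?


Max = 91, Min = 5
Range = 91 - 5 = 86

Range = 86


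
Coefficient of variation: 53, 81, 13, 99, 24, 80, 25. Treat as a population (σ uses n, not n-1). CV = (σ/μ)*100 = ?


Mean = 53.5714
SD = 31.2860
CV = (31.2860/53.5714)*100 = 58.4006%

CV = 58.4006%


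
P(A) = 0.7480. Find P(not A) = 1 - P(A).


P(not A) = 1 - 0.7480 = 0.2520

P(not A) = 0.2520


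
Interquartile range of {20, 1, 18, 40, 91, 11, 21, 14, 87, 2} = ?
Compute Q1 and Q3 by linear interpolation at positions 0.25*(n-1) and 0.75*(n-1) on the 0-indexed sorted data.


Sorted: 1, 2, 11, 14, 18, 20, 21, 40, 87, 91
Q1 (25th %ile) = 11.7500
Q3 (75th %ile) = 35.2500
IQR = 35.2500 - 11.7500 = 23.5000

IQR = 23.5000


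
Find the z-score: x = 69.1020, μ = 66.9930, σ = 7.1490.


z = (69.1020 - 66.9930)/7.1490
= 2.1090/7.1490
= 0.2950

z = 0.2950


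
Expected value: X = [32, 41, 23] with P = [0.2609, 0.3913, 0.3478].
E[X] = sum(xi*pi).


E[X] = 32*0.2609 + 41*0.3913 + 23*0.3478
= 8.3488 + 16.0433 + 7.9994
= 32.3915

E[X] = 32.3915


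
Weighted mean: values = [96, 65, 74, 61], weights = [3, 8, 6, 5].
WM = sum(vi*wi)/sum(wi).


Numerator = 96*3 + 65*8 + 74*6 + 61*5 = 1557
Denominator = 3 + 8 + 6 + 5 = 22
WM = 1557/22 = 70.7727

WM = 70.7727


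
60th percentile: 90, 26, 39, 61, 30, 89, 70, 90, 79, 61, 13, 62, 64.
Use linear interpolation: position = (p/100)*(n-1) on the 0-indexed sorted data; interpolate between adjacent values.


Sorted: 13, 26, 30, 39, 61, 61, 62, 64, 70, 79, 89, 90, 90
n = 13
Index = 60/100 * 12 = 7.2000
Lower = data[7] = 64, Upper = data[8] = 70
P60 = 64 + 0.2000*(6) = 65.2000

P60 = 65.2000


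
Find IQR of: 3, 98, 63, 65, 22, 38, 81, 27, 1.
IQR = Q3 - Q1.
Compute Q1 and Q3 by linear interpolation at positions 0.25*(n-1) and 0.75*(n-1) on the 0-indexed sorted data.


Sorted: 1, 3, 22, 27, 38, 63, 65, 81, 98
Q1 (25th %ile) = 22.0000
Q3 (75th %ile) = 65.0000
IQR = 65.0000 - 22.0000 = 43.0000

IQR = 43.0000


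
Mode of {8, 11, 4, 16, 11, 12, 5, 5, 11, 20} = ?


Frequencies: 4:1, 5:2, 8:1, 11:3, 12:1, 16:1, 20:1
Max frequency = 3
Mode = 11

Mode = 11


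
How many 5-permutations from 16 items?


P(16,5) = 16!/11!
= 20922789888000/39916800
= 524160

P(16,5) = 524160


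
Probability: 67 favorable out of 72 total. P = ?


P = 67/72 = 0.9306

P = 0.9306


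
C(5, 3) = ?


C(5,3) = 5!/(3! × 2!)
= 120/(6 × 2)
= 10

C(5,3) = 10


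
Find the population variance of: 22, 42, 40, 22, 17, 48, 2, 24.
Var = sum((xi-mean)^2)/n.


Mean = 27.1250
Squared deviations: 26.2656, 221.2656, 165.7656, 26.2656, 102.5156, 435.7656, 631.2656, 9.7656
Sum = 1618.8750
Variance = 1618.8750/8 = 202.3594

Variance = 202.3594


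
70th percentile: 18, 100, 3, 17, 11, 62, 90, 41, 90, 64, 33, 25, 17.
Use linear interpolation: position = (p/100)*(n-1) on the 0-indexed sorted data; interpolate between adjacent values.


Sorted: 3, 11, 17, 17, 18, 25, 33, 41, 62, 64, 90, 90, 100
n = 13
Index = 70/100 * 12 = 8.4000
Lower = data[8] = 62, Upper = data[9] = 64
P70 = 62 + 0.4000*(2) = 62.8000

P70 = 62.8000


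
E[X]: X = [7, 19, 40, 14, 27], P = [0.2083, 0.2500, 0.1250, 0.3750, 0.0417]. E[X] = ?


E[X] = 7*0.2083 + 19*0.2500 + 40*0.1250 + 14*0.3750 + 27*0.0417
= 1.4581 + 4.7500 + 5.0000 + 5.2500 + 1.1259
= 17.5840

E[X] = 17.5840


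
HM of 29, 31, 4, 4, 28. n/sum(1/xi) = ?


Sum of reciprocals = 1/29 + 1/31 + 1/4 + 1/4 + 1/28 = 0.602455
HM = 5/0.602455 = 8.2994

HM = 8.2994


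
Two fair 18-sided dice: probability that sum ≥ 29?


Total outcomes = 18×18 = 324
Favorable (sum ≥ 29): 36
P = 36/324 = 0.1111

P = 0.1111


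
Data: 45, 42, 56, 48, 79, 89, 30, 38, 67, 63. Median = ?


Sorted: 30, 38, 42, 45, 48, 56, 63, 67, 79, 89
n = 10 (even)
Middle values: 48 and 56
Median = (48+56)/2 = 52.0000

Median = 52.0000


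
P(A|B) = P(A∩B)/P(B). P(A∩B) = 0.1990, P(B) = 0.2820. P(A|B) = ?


P(A|B) = 0.1990/0.2820 = 0.7057

P(A|B) = 0.7057


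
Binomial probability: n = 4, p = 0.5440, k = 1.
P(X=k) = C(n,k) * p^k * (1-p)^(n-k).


C(4,1) = 4
p^1 = 0.544000
(1-p)^3 = 0.094819
P = 4 * 0.544000 * 0.094819 = 0.2063

P(X=1) = 0.2063


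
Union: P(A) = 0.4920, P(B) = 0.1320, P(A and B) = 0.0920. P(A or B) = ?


P(A∪B) = 0.4920 + 0.1320 - 0.0920
= 0.6240 - 0.0920
= 0.5320

P(A∪B) = 0.5320


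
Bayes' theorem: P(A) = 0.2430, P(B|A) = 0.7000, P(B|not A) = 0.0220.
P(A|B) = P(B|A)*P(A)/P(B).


P(B) = P(B|A)*P(A) + P(B|A')*P(A')
= 0.7000*0.2430 + 0.0220*0.7570
= 0.170100 + 0.016654 = 0.186754
P(A|B) = 0.170100/0.186754 = 0.9108

P(A|B) = 0.9108


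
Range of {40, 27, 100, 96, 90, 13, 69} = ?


Max = 100, Min = 13
Range = 100 - 13 = 87

Range = 87


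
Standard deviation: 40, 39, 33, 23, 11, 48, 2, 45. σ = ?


Mean = 30.1250
Variance = 241.6094
SD = sqrt(241.6094) = 15.5438

SD = 15.5438


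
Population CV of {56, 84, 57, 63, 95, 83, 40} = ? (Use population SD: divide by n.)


Mean = 68.2857
SD = 18.0611
CV = (18.0611/68.2857)*100 = 26.4493%

CV = 26.4493%


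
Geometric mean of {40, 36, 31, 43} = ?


Product = 40 × 36 × 31 × 43 = 1919520
GM = 1919520^(1/4) = 37.2219

GM = 37.2219


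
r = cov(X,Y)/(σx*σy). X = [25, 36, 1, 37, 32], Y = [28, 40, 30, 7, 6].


Mean X = 26.2000, Mean Y = 22.2000
SD X = 13.287588, SD Y = 13.452137
Cov = -57.440000
r = -57.440000/(13.287588*13.452137) = -0.3213

r = -0.3213


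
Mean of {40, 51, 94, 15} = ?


Sum = 40 + 51 + 94 + 15 = 200
n = 4
Mean = 200/4 = 50.0000

Mean = 50.0000


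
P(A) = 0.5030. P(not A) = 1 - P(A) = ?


P(not A) = 1 - 0.5030 = 0.4970

P(not A) = 0.4970


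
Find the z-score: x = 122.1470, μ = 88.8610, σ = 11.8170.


z = (122.1470 - 88.8610)/11.8170
= 33.2860/11.8170
= 2.8168

z = 2.8168


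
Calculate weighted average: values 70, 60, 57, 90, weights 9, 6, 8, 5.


Numerator = 70*9 + 60*6 + 57*8 + 90*5 = 1896
Denominator = 9 + 6 + 8 + 5 = 28
WM = 1896/28 = 67.7143

WM = 67.7143


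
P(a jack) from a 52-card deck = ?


4 jacks in 52 cards
P = 4/52 = 0.0769

P = 0.0769


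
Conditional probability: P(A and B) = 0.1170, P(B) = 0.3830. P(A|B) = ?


P(A|B) = 0.1170/0.3830 = 0.3055

P(A|B) = 0.3055


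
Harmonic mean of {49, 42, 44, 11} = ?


Sum of reciprocals = 1/49 + 1/42 + 1/44 + 1/11 = 0.157854
HM = 4/0.157854 = 25.3399

HM = 25.3399


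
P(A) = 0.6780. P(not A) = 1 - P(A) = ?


P(not A) = 1 - 0.6780 = 0.3220

P(not A) = 0.3220


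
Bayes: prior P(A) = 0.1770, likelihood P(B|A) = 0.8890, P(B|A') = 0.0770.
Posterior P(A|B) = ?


P(B) = P(B|A)*P(A) + P(B|A')*P(A')
= 0.8890*0.1770 + 0.0770*0.8230
= 0.157353 + 0.063371 = 0.220724
P(A|B) = 0.157353/0.220724 = 0.7129

P(A|B) = 0.7129


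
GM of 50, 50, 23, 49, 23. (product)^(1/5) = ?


Product = 50 × 50 × 23 × 49 × 23 = 64802500
GM = 64802500^(1/5) = 36.5021

GM = 36.5021


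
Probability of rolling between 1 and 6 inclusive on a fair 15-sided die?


Favorable outcomes (1 ≤ roll ≤ 6): 6
Total outcomes = 15
P = 6/15 = 0.4000

P = 0.4000


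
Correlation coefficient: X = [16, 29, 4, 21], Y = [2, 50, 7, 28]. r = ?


Mean X = 17.5000, Mean Y = 21.7500
SD X = 9.069179, SD Y = 19.004934
Cov = 143.875000
r = 143.875000/(9.069179*19.004934) = 0.8347

r = 0.8347


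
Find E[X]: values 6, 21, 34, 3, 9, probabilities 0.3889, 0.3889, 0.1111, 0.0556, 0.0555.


E[X] = 6*0.3889 + 21*0.3889 + 34*0.1111 + 3*0.0556 + 9*0.0555
= 2.3334 + 8.1669 + 3.7774 + 0.1668 + 0.4995
= 14.9440

E[X] = 14.9440


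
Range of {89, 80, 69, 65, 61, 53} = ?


Max = 89, Min = 53
Range = 89 - 53 = 36

Range = 36


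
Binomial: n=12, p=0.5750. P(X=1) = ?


C(12,1) = 12
p^1 = 0.575000
(1-p)^11 = 8.171057e-05
P = 12 * 0.575000 * 8.171057e-05 = 0.0006

P(X=1) = 0.0006


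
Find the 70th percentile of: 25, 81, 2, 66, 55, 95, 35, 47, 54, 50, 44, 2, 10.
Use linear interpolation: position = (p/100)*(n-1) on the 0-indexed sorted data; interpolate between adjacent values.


Sorted: 2, 2, 10, 25, 35, 44, 47, 50, 54, 55, 66, 81, 95
n = 13
Index = 70/100 * 12 = 8.4000
Lower = data[8] = 54, Upper = data[9] = 55
P70 = 54 + 0.4000*(1) = 54.4000

P70 = 54.4000


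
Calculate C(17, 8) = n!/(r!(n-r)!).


C(17,8) = 17!/(8! × 9!)
= 355687428096000/(40320 × 362880)
= 24310

C(17,8) = 24310


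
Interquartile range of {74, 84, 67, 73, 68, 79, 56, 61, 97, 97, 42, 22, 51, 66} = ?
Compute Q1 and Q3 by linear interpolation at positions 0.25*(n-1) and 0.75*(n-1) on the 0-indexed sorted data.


Sorted: 22, 42, 51, 56, 61, 66, 67, 68, 73, 74, 79, 84, 97, 97
Q1 (25th %ile) = 57.2500
Q3 (75th %ile) = 77.7500
IQR = 77.7500 - 57.2500 = 20.5000

IQR = 20.5000


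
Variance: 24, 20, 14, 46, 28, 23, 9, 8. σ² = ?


Mean = 21.5000
Squared deviations: 6.2500, 2.2500, 56.2500, 600.2500, 42.2500, 2.2500, 156.2500, 182.2500
Sum = 1048.0000
Variance = 1048.0000/8 = 131.0000

Variance = 131.0000


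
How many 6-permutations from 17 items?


P(17,6) = 17!/11!
= 355687428096000/39916800
= 8910720

P(17,6) = 8910720


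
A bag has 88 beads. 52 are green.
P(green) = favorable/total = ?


P = 52/88 = 0.5909

P = 0.5909


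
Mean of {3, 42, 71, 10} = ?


Sum = 3 + 42 + 71 + 10 = 126
n = 4
Mean = 126/4 = 31.5000

Mean = 31.5000


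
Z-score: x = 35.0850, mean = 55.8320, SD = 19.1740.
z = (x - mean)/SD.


z = (35.0850 - 55.8320)/19.1740
= -20.7470/19.1740
= -1.0820

z = -1.0820


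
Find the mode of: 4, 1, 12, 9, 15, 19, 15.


Frequencies: 1:1, 4:1, 9:1, 12:1, 15:2, 19:1
Max frequency = 2
Mode = 15

Mode = 15


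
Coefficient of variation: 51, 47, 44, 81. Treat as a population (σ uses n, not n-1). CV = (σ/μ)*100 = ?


Mean = 55.7500
SD = 14.7881
CV = (14.7881/55.7500)*100 = 26.5257%

CV = 26.5257%


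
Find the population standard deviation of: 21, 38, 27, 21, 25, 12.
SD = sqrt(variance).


Mean = 24.0000
Variance = 61.3333
SD = sqrt(61.3333) = 7.8316

SD = 7.8316


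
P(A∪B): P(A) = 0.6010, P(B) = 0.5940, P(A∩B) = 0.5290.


P(A∪B) = 0.6010 + 0.5940 - 0.5290
= 1.1950 - 0.5290
= 0.6660

P(A∪B) = 0.6660


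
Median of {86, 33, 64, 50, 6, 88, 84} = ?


Sorted: 6, 33, 50, 64, 84, 86, 88
n = 7 (odd)
Middle value = 64

Median = 64


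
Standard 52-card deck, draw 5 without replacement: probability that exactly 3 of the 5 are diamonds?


Hypergeometric: P(X=3) = C(13,3)·C(39,2) / C(52,5)
= 286 × 741 / 2598960
= 211926/2598960 = 0.0815

P = 0.0815


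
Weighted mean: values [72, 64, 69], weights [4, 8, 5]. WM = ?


Numerator = 72*4 + 64*8 + 69*5 = 1145
Denominator = 4 + 8 + 5 = 17
WM = 1145/17 = 67.3529

WM = 67.3529


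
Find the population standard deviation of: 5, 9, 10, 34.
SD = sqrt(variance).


Mean = 14.5000
Variance = 130.2500
SD = sqrt(130.2500) = 11.4127

SD = 11.4127


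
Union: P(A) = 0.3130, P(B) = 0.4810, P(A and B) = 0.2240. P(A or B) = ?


P(A∪B) = 0.3130 + 0.4810 - 0.2240
= 0.7940 - 0.2240
= 0.5700

P(A∪B) = 0.5700


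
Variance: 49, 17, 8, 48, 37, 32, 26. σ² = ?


Mean = 31.0000
Squared deviations: 324.0000, 196.0000, 529.0000, 289.0000, 36.0000, 1.0000, 25.0000
Sum = 1400.0000
Variance = 1400.0000/7 = 200.0000

Variance = 200.0000


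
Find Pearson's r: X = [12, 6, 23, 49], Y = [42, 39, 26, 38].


Mean X = 22.5000, Mean Y = 36.2500
SD X = 16.469669, SD Y = 6.098155
Cov = -16.125000
r = -16.125000/(16.469669*6.098155) = -0.1606

r = -0.1606


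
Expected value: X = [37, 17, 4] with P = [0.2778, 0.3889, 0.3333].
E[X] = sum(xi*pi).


E[X] = 37*0.2778 + 17*0.3889 + 4*0.3333
= 10.2786 + 6.6113 + 1.3332
= 18.2231

E[X] = 18.2231


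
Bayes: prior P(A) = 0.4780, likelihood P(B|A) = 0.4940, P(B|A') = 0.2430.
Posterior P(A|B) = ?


P(B) = P(B|A)*P(A) + P(B|A')*P(A')
= 0.4940*0.4780 + 0.2430*0.5220
= 0.236132 + 0.126846 = 0.362978
P(A|B) = 0.236132/0.362978 = 0.6505

P(A|B) = 0.6505


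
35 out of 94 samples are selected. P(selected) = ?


P = 35/94 = 0.3723

P = 0.3723


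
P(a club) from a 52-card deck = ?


13 clubs in 52 cards
P = 13/52 = 0.2500

P = 0.2500


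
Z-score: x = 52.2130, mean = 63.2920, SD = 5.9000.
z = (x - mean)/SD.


z = (52.2130 - 63.2920)/5.9000
= -11.0790/5.9000
= -1.8778

z = -1.8778


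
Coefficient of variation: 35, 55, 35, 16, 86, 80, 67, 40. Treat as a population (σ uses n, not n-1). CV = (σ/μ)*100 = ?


Mean = 51.7500
SD = 22.8897
CV = (22.8897/51.7500)*100 = 44.2313%

CV = 44.2313%


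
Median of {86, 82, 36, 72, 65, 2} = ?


Sorted: 2, 36, 65, 72, 82, 86
n = 6 (even)
Middle values: 65 and 72
Median = (65+72)/2 = 68.5000

Median = 68.5000


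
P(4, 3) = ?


P(4,3) = 4!/1!
= 24/1
= 24

P(4,3) = 24


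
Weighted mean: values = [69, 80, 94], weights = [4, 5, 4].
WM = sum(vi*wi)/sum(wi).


Numerator = 69*4 + 80*5 + 94*4 = 1052
Denominator = 4 + 5 + 4 = 13
WM = 1052/13 = 80.9231

WM = 80.9231


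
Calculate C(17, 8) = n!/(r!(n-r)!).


C(17,8) = 17!/(8! × 9!)
= 355687428096000/(40320 × 362880)
= 24310

C(17,8) = 24310


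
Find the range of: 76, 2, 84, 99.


Max = 99, Min = 2
Range = 99 - 2 = 97

Range = 97


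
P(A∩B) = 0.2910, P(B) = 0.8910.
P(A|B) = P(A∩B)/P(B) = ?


P(A|B) = 0.2910/0.8910 = 0.3266

P(A|B) = 0.3266


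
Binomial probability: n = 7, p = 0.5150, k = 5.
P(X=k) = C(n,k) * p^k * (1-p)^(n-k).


C(7,5) = 21
p^5 = 0.036227
(1-p)^2 = 0.235225
P = 21 * 0.036227 * 0.235225 = 0.1790

P(X=5) = 0.1790


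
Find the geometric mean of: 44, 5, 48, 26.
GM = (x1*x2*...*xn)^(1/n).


Product = 44 × 5 × 48 × 26 = 274560
GM = 274560^(1/4) = 22.8907

GM = 22.8907


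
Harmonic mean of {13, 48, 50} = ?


Sum of reciprocals = 1/13 + 1/48 + 1/50 = 0.117756
HM = 3/0.117756 = 25.4763

HM = 25.4763


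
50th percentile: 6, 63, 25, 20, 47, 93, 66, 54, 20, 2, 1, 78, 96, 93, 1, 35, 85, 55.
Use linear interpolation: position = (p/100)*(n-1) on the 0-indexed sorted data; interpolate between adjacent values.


Sorted: 1, 1, 2, 6, 20, 20, 25, 35, 47, 54, 55, 63, 66, 78, 85, 93, 93, 96
n = 18
Index = 50/100 * 17 = 8.5000
Lower = data[8] = 47, Upper = data[9] = 54
P50 = 47 + 0.5000*(7) = 50.5000

P50 = 50.5000


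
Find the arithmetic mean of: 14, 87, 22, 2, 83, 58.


Sum = 14 + 87 + 22 + 2 + 83 + 58 = 266
n = 6
Mean = 266/6 = 44.3333

Mean = 44.3333


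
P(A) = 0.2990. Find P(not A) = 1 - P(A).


P(not A) = 1 - 0.2990 = 0.7010

P(not A) = 0.7010


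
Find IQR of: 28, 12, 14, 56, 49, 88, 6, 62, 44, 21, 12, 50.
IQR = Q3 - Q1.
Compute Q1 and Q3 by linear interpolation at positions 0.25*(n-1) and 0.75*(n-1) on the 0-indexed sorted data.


Sorted: 6, 12, 12, 14, 21, 28, 44, 49, 50, 56, 62, 88
Q1 (25th %ile) = 13.5000
Q3 (75th %ile) = 51.5000
IQR = 51.5000 - 13.5000 = 38.0000

IQR = 38.0000


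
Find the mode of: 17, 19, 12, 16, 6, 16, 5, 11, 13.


Frequencies: 5:1, 6:1, 11:1, 12:1, 13:1, 16:2, 17:1, 19:1
Max frequency = 2
Mode = 16

Mode = 16


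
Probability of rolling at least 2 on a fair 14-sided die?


Favorable outcomes (roll ≥ 2): 13
Total outcomes = 14
P = 13/14 = 0.9286

P = 0.9286


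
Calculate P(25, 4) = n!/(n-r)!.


P(25,4) = 25!/21!
= 15511210043330985984000000/51090942171709440000
= 303600

P(25,4) = 303600


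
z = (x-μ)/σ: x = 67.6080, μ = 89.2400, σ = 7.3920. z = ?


z = (67.6080 - 89.2400)/7.3920
= -21.6320/7.3920
= -2.9264

z = -2.9264


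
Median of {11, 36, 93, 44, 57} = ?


Sorted: 11, 36, 44, 57, 93
n = 5 (odd)
Middle value = 44

Median = 44


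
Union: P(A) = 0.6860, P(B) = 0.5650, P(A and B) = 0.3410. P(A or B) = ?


P(A∪B) = 0.6860 + 0.5650 - 0.3410
= 1.2510 - 0.3410
= 0.9100

P(A∪B) = 0.9100


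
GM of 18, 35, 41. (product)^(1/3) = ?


Product = 18 × 35 × 41 = 25830
GM = 25830^(1/3) = 29.5603

GM = 29.5603


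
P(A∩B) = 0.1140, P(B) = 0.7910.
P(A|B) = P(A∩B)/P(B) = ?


P(A|B) = 0.1140/0.7910 = 0.1441

P(A|B) = 0.1441


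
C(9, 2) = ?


C(9,2) = 9!/(2! × 7!)
= 362880/(2 × 5040)
= 36

C(9,2) = 36


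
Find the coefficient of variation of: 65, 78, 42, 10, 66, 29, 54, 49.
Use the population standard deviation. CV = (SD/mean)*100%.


Mean = 49.1250
SD = 20.5575
CV = (20.5575/49.1250)*100 = 41.8473%

CV = 41.8473%


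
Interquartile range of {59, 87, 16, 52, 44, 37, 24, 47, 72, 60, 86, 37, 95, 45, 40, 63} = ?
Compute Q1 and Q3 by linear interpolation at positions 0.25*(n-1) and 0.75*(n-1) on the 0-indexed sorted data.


Sorted: 16, 24, 37, 37, 40, 44, 45, 47, 52, 59, 60, 63, 72, 86, 87, 95
Q1 (25th %ile) = 39.2500
Q3 (75th %ile) = 65.2500
IQR = 65.2500 - 39.2500 = 26.0000

IQR = 26.0000


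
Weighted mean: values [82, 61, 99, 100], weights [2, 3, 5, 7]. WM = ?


Numerator = 82*2 + 61*3 + 99*5 + 100*7 = 1542
Denominator = 2 + 3 + 5 + 7 = 17
WM = 1542/17 = 90.7059

WM = 90.7059


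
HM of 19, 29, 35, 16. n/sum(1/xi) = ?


Sum of reciprocals = 1/19 + 1/29 + 1/35 + 1/16 = 0.178186
HM = 4/0.178186 = 22.4485

HM = 22.4485


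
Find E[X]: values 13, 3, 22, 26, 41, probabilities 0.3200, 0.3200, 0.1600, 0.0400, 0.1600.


E[X] = 13*0.3200 + 3*0.3200 + 22*0.1600 + 26*0.0400 + 41*0.1600
= 4.1600 + 0.9600 + 3.5200 + 1.0400 + 6.5600
= 16.2400

E[X] = 16.2400


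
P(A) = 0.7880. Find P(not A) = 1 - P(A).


P(not A) = 1 - 0.7880 = 0.2120

P(not A) = 0.2120


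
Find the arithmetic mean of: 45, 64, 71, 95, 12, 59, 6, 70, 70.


Sum = 45 + 64 + 71 + 95 + 12 + 59 + 6 + 70 + 70 = 492
n = 9
Mean = 492/9 = 54.6667

Mean = 54.6667


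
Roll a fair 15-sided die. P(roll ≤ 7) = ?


Favorable outcomes (roll ≤ 7): 7
Total outcomes = 15
P = 7/15 = 0.4667

P = 0.4667


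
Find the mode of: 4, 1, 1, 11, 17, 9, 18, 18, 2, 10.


Frequencies: 1:2, 2:1, 4:1, 9:1, 10:1, 11:1, 17:1, 18:2
Max frequency = 2
Mode = 1, 18

Mode = 1, 18


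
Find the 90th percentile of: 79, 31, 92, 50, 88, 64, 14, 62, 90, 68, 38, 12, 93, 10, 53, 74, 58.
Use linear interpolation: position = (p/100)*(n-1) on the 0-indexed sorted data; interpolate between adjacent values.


Sorted: 10, 12, 14, 31, 38, 50, 53, 58, 62, 64, 68, 74, 79, 88, 90, 92, 93
n = 17
Index = 90/100 * 16 = 14.4000
Lower = data[14] = 90, Upper = data[15] = 92
P90 = 90 + 0.4000*(2) = 90.8000

P90 = 90.8000


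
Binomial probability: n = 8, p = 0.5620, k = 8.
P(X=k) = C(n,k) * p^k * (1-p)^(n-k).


C(8,8) = 1
p^8 = 0.009952
(1-p)^0 = 1.000000
P = 1 * 0.009952 * 1.000000 = 0.0100

P(X=8) = 0.0100


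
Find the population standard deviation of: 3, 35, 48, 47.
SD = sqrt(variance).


Mean = 33.2500
Variance = 331.1875
SD = sqrt(331.1875) = 18.1986

SD = 18.1986


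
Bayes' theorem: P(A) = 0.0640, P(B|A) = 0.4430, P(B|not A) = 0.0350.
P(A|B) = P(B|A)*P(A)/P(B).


P(B) = P(B|A)*P(A) + P(B|A')*P(A')
= 0.4430*0.0640 + 0.0350*0.9360
= 0.028352 + 0.032760 = 0.061112
P(A|B) = 0.028352/0.061112 = 0.4639

P(A|B) = 0.4639


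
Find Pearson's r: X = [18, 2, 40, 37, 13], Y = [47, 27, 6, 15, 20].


Mean X = 22.0000, Mean Y = 23.0000
SD X = 14.463748, SD Y = 13.813037
Cov = -115.000000
r = -115.000000/(14.463748*13.813037) = -0.5756

r = -0.5756


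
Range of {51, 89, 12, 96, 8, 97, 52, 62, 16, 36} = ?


Max = 97, Min = 8
Range = 97 - 8 = 89

Range = 89


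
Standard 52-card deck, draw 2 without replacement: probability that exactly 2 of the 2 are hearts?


Hypergeometric: P(X=2) = C(13,2)·C(39,0) / C(52,2)
= 78 × 1 / 1326
= 78/1326 = 0.0588

P = 0.0588


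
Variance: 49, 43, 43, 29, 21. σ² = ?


Mean = 37.0000
Squared deviations: 144.0000, 36.0000, 36.0000, 64.0000, 256.0000
Sum = 536.0000
Variance = 536.0000/5 = 107.2000

Variance = 107.2000


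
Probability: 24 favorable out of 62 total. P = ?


P = 24/62 = 0.3871

P = 0.3871


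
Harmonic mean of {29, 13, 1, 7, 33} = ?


Sum of reciprocals = 1/29 + 1/13 + 1/1 + 1/7 + 1/33 = 1.284566
HM = 5/1.284566 = 3.8924

HM = 3.8924


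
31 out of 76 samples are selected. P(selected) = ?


P = 31/76 = 0.4079

P = 0.4079


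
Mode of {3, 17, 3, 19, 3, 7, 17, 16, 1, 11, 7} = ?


Frequencies: 1:1, 3:3, 7:2, 11:1, 16:1, 17:2, 19:1
Max frequency = 3
Mode = 3

Mode = 3


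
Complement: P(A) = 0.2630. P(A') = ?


P(not A) = 1 - 0.2630 = 0.7370

P(not A) = 0.7370


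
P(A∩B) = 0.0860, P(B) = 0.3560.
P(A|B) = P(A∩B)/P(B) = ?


P(A|B) = 0.0860/0.3560 = 0.2416

P(A|B) = 0.2416


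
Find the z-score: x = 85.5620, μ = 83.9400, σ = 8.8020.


z = (85.5620 - 83.9400)/8.8020
= 1.6220/8.8020
= 0.1843

z = 0.1843


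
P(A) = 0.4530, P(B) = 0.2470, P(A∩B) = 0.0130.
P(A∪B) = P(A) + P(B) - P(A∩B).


P(A∪B) = 0.4530 + 0.2470 - 0.0130
= 0.7000 - 0.0130
= 0.6870

P(A∪B) = 0.6870


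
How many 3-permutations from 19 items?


P(19,3) = 19!/16!
= 121645100408832000/20922789888000
= 5814

P(19,3) = 5814


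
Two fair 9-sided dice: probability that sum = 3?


Total outcomes = 9×9 = 81
Favorable (sum = 3): 2
P = 2/81 = 0.0247

P = 0.0247


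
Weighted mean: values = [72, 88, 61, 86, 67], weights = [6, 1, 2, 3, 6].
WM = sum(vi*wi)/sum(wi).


Numerator = 72*6 + 88*1 + 61*2 + 86*3 + 67*6 = 1302
Denominator = 6 + 1 + 2 + 3 + 6 = 18
WM = 1302/18 = 72.3333

WM = 72.3333


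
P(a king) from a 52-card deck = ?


4 kings in 52 cards
P = 4/52 = 0.0769

P = 0.0769


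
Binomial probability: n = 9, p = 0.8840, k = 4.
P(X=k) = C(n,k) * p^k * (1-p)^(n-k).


C(9,4) = 126
p^4 = 0.610673
(1-p)^5 = 2.100342e-05
P = 126 * 0.610673 * 2.100342e-05 = 0.0016

P(X=4) = 0.0016


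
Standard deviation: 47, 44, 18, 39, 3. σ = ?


Mean = 30.2000
Variance = 287.7600
SD = sqrt(287.7600) = 16.9635

SD = 16.9635


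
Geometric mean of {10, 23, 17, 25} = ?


Product = 10 × 23 × 17 × 25 = 97750
GM = 97750^(1/4) = 17.6819

GM = 17.6819


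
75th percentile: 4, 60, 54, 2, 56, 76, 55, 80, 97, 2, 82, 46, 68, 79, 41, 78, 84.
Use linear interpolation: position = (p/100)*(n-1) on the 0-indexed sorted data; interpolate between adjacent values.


Sorted: 2, 2, 4, 41, 46, 54, 55, 56, 60, 68, 76, 78, 79, 80, 82, 84, 97
n = 17
Index = 75/100 * 16 = 12.0000
Lower = data[12] = 79, Upper = data[13] = 80
P75 = 79 + 0*(1) = 79.0000

P75 = 79.0000


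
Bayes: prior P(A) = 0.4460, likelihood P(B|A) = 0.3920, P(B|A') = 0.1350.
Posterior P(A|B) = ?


P(B) = P(B|A)*P(A) + P(B|A')*P(A')
= 0.3920*0.4460 + 0.1350*0.5540
= 0.174832 + 0.074790 = 0.249622
P(A|B) = 0.174832/0.249622 = 0.7004

P(A|B) = 0.7004


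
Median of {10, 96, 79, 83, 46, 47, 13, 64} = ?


Sorted: 10, 13, 46, 47, 64, 79, 83, 96
n = 8 (even)
Middle values: 47 and 64
Median = (47+64)/2 = 55.5000

Median = 55.5000


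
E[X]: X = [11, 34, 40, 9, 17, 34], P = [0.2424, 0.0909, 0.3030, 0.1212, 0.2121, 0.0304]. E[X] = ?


E[X] = 11*0.2424 + 34*0.0909 + 40*0.3030 + 9*0.1212 + 17*0.2121 + 34*0.0304
= 2.6664 + 3.0906 + 12.1200 + 1.0908 + 3.6057 + 1.0336
= 23.6071

E[X] = 23.6071


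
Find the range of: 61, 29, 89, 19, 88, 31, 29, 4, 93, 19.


Max = 93, Min = 4
Range = 93 - 4 = 89

Range = 89


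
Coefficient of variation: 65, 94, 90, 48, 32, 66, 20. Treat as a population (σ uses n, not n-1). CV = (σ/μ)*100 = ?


Mean = 59.2857
SD = 25.7500
CV = (25.7500/59.2857)*100 = 43.4337%

CV = 43.4337%


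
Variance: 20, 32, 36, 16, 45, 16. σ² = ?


Mean = 27.5000
Squared deviations: 56.2500, 20.2500, 72.2500, 132.2500, 306.2500, 132.2500
Sum = 719.5000
Variance = 719.5000/6 = 119.9167

Variance = 119.9167


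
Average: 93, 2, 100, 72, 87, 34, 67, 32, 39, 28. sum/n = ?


Sum = 93 + 2 + 100 + 72 + 87 + 34 + 67 + 32 + 39 + 28 = 554
n = 10
Mean = 554/10 = 55.4000

Mean = 55.4000


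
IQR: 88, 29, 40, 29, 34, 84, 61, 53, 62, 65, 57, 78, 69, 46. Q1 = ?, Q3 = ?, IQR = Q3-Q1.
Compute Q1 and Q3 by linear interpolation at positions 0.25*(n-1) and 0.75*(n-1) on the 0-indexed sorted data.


Sorted: 29, 29, 34, 40, 46, 53, 57, 61, 62, 65, 69, 78, 84, 88
Q1 (25th %ile) = 41.5000
Q3 (75th %ile) = 68.0000
IQR = 68.0000 - 41.5000 = 26.5000

IQR = 26.5000


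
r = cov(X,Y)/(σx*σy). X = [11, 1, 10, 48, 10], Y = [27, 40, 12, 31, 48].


Mean X = 16.0000, Mean Y = 31.6000
SD X = 16.407315, SD Y = 12.208194
Cov = -20.600000
r = -20.600000/(16.407315*12.208194) = -0.1028

r = -0.1028


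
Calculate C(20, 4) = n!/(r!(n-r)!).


C(20,4) = 20!/(4! × 16!)
= 2432902008176640000/(24 × 20922789888000)
= 4845

C(20,4) = 4845


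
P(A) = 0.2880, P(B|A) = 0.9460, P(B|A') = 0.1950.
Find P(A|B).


P(B) = P(B|A)*P(A) + P(B|A')*P(A')
= 0.9460*0.2880 + 0.1950*0.7120
= 0.272448 + 0.138840 = 0.411288
P(A|B) = 0.272448/0.411288 = 0.6624

P(A|B) = 0.6624


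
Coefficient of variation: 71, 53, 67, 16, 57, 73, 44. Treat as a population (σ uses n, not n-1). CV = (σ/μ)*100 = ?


Mean = 54.4286
SD = 18.4070
CV = (18.4070/54.4286)*100 = 33.8186%

CV = 33.8186%


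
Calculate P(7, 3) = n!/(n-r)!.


P(7,3) = 7!/4!
= 5040/24
= 210

P(7,3) = 210


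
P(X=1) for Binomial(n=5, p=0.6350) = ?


C(5,1) = 5
p^1 = 0.635000
(1-p)^4 = 0.017749
P = 5 * 0.635000 * 0.017749 = 0.0564

P(X=1) = 0.0564


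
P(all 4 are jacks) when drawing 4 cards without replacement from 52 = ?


P(all jacks) = (4/52) × (3/51) × (2/50) × (1/49)
= 3.6938e-06

P = 3.6938e-06


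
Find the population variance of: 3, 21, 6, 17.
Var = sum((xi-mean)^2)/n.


Mean = 11.7500
Squared deviations: 76.5625, 85.5625, 33.0625, 27.5625
Sum = 222.7500
Variance = 222.7500/4 = 55.6875

Variance = 55.6875
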